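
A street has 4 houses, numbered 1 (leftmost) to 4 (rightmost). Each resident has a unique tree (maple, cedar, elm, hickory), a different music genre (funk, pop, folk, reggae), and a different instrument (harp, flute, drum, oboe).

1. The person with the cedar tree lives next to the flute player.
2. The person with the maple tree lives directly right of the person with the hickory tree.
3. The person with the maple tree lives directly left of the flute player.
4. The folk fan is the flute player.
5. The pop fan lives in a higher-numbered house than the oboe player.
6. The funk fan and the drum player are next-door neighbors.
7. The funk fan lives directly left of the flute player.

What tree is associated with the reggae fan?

That leaves reggae as the music genre for house 1.
The person with the hickory tree is narrowed to house 1 or 2; consider each.
Placing it in house 2 leads to a contradiction, so it's in house 1.
Clue 2 places the person with the maple tree in house 2.
From clue 3, the flute player must be in house 3.
The folk fan is in house 3 (clue 4).
Clue 7 places the funk fan in house 2.
House 4 music genre: only pop fits.
Clue 1 places the person with the cedar tree in house 4.
Clue 6 places the drum player in house 1.
House 3's tree must be elm (nothing else left).
House 2's instrument must be oboe (nothing else left).
So house 4 gets harp for instrument.
So: house 1 = hickory/reggae/drum, house 2 = maple/funk/oboe, house 3 = elm/folk/flute, house 4 = cedar/pop/harp.

hickory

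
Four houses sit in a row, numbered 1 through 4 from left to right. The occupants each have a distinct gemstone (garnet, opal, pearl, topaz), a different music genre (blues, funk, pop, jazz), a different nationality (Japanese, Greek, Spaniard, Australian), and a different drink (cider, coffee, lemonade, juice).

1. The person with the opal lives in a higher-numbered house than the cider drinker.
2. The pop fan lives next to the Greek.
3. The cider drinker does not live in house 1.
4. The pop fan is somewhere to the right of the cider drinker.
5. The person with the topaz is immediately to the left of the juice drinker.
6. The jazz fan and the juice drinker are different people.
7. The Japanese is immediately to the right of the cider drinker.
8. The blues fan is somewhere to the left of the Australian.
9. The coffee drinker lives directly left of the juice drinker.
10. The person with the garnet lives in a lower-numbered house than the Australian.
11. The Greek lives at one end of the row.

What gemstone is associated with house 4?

opal

From clue 2, the pop fan must be in house 3.
Clue 2: the Greek is in house 4.
By clue 4, the cider drinker is in house 2.
From clue 7, the Japanese must be in house 3.
The only nationality still possible for house 1 is Spaniard.
So house 2 gets Australian for nationality.
The blues fan is in house 1 (clue 8).
By clue 9, the coffee drinker is in house 3.
From clue 9, the juice drinker must be in house 4.
From clue 10, the person with the garnet must be in house 1.
House 1 drink: only lemonade fits.
Clue 5: the person with the topaz is in house 3.
Clue 6 places the jazz fan in house 2.
That leaves pearl as the gemstone for house 2.
The only gemstone still possible for house 4 is opal.
House 4's music genre must be funk (nothing else left).
So: house 1 = garnet/blues/Spaniard/lemonade, house 2 = pearl/jazz/Australian/cider, house 3 = topaz/pop/Japanese/coffee, house 4 = opal/funk/Greek/juice.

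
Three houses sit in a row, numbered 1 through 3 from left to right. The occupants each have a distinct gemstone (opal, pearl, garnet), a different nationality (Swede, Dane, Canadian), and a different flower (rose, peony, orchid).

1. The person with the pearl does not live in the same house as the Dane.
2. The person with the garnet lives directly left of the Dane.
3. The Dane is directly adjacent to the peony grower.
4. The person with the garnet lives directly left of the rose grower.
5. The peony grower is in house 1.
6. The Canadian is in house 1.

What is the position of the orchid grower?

From clue 5, the peony grower must be in house 1.
By clue 6, the Canadian is in house 1.
The Dane is in house 2 (clue 3).
The only nationality still possible for house 3 is Swede.
Clue 2: the person with the garnet is in house 1.
Clue 4 places the rose grower in house 2.
So house 2 gets opal for gemstone.
The only gemstone still possible for house 3 is pearl.
That leaves orchid as the flower for house 3.
So: house 1 = garnet/Canadian/peony, house 2 = opal/Dane/rose, house 3 = pearl/Swede/orchid.

3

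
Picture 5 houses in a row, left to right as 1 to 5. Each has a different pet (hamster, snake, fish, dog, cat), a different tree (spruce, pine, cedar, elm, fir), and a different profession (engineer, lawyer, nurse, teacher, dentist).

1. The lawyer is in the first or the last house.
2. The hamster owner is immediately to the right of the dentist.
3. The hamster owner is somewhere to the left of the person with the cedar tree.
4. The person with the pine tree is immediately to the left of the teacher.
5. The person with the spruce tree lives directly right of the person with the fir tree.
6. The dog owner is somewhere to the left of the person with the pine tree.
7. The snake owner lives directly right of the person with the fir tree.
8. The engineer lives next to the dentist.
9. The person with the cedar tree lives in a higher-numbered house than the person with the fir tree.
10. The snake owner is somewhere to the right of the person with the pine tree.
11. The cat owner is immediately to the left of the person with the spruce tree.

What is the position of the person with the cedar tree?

5

The only tree still possible for house 1 is elm.
The lawyer is narrowed to house 1 or 5; consider each.
Placing it in house 1 leads to a contradiction, so it's in house 5.
The dog owner is narrowed to house 1 or 2; consider each.
Placing it in house 2 leads to a contradiction, so it's in house 1.
The person with the pine tree is narrowed to house 2 or 3; consider each.
Placing it in house 3 leads to a contradiction, so it's in house 2.
The teacher is in house 3 (clue 4).
So house 3 gets fir for tree.
That leaves nurse as the profession for house 4.
From clue 5, the person with the spruce tree must be in house 4.
Clue 7: the snake owner is in house 4.
Clue 11: the cat owner is in house 3.
That leaves fish as the pet for house 5.
House 5's tree must be cedar (nothing else left).
From clue 2, the dentist must be in house 1.
From clue 8, the engineer must be in house 2.
That leaves hamster as the pet for house 2.
So: house 1 = dog/elm/dentist, house 2 = hamster/pine/engineer, house 3 = cat/fir/teacher, house 4 = snake/spruce/nurse, house 5 = fish/cedar/lawyer.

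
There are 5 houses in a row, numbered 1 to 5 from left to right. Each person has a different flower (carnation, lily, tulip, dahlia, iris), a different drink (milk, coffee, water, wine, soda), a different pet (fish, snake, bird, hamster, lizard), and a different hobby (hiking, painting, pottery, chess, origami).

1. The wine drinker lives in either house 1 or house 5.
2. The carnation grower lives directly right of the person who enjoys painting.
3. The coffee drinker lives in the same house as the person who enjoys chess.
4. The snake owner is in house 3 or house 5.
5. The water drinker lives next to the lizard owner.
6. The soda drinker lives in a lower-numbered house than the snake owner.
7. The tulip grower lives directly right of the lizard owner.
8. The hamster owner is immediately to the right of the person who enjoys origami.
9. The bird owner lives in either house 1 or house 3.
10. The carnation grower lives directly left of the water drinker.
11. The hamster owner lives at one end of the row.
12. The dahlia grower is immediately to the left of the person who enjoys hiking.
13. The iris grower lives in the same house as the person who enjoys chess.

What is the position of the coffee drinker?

5

Clue 11 places the hamster owner in house 5.
From clue 8, the person who enjoys origami must be in house 4.
The only pet still possible for house 1 is bird.
So house 3 gets snake for pet.
So house 4 gets milk for drink.
The carnation grower is narrowed to house 2 or 4; consider each.
Placing it in house 4 leads to a contradiction, so it's in house 2.
From clue 2, the person who enjoys painting must be in house 1.
Clue 10 places the water drinker in house 3.
The iris grower is in house 5 (clue 13).
The person who enjoys chess is in house 5 (clue 13).
House 3 hobby: only pottery fits.
Clue 3: the coffee drinker is in house 5.
By clue 7, the lizard owner is in house 2.
The dahlia grower is in house 1 (clue 12).
So house 3 gets tulip for flower.
House 4's flower must be lily (nothing else left).
The only drink still possible for house 1 is wine.
So house 2 gets soda for drink.
The only pet still possible for house 4 is fish.
So house 2 gets hiking for hobby.
So: house 1 = dahlia/wine/bird/painting, house 2 = carnation/soda/lizard/hiking, house 3 = tulip/water/snake/pottery, house 4 = lily/milk/fish/origami, house 5 = iris/coffee/hamster/chess.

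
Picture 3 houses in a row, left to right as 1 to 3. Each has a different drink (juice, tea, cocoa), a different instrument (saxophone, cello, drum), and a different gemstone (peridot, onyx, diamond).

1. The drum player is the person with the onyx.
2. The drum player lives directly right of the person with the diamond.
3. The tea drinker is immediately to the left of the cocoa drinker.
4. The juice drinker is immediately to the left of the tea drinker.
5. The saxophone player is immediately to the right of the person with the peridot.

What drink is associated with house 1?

The juice drinker is in house 1 (clue 4).
From clue 4, the tea drinker must be in house 2.
So house 3 gets cocoa for drink.
House 1 instrument: only cello fits.
The only gemstone still possible for house 3 is onyx.
By clue 1, the drum player is in house 3.
By clue 2, the person with the diamond is in house 2.
The only instrument still possible for house 2 is saxophone.
That leaves peridot as the gemstone for house 1.
So: house 1 = juice/cello/peridot, house 2 = tea/saxophone/diamond, house 3 = cocoa/drum/onyx.

juice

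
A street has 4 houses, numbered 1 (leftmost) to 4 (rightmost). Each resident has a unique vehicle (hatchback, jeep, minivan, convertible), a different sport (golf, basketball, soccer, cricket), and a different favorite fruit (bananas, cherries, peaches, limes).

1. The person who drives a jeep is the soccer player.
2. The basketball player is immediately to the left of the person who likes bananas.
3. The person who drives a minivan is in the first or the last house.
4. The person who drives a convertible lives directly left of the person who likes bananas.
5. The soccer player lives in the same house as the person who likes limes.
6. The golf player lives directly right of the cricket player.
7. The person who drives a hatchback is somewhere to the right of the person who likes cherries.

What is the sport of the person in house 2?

The person who drives a minivan is narrowed to house 1 or 4; consider each.
Placing it in house 1 leads to a contradiction, so it's in house 4.
The only sport still possible for house 4 is golf.
Clue 6: the cricket player is in house 3.
That leaves hatchback as the vehicle for house 3.
The only favorite fruit still possible for house 4 is peaches.
That leaves bananas as the favorite fruit for house 3.
By clue 2, the basketball player is in house 2.
Clue 4 places the person who drives a convertible in house 2.
That leaves jeep as the vehicle for house 1.
The only sport still possible for house 1 is soccer.
By clue 5, the person who likes limes is in house 1.
That leaves cherries as the favorite fruit for house 2.
So: house 1 = jeep/soccer/limes, house 2 = convertible/basketball/cherries, house 3 = hatchback/cricket/bananas, house 4 = minivan/golf/peaches.

basketball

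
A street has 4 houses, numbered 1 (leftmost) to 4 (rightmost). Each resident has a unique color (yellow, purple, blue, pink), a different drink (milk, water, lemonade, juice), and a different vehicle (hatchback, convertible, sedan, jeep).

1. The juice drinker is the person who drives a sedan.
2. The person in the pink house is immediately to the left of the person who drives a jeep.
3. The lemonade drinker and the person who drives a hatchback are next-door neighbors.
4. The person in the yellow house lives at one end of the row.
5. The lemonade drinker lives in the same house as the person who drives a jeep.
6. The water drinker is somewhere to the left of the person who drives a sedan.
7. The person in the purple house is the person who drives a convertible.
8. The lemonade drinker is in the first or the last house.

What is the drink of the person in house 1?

water

The lemonade drinker is in house 4 (clue 8).
Clue 3: the person who drives a hatchback is in house 3.
Clue 5: the person who drives a jeep is in house 4.
House 1's vehicle must be convertible (nothing else left).
So house 2 gets sedan for vehicle.
By clue 1, the juice drinker is in house 2.
The person in the pink house is in house 3 (clue 2).
From clue 6, the water drinker must be in house 1.
Clue 7: the person in the purple house is in house 1.
The only color still possible for house 2 is blue.
That leaves yellow as the color for house 4.
So house 3 gets milk for drink.
So: house 1 = purple/water/convertible, house 2 = blue/juice/sedan, house 3 = pink/milk/hatchback, house 4 = yellow/lemonade/jeep.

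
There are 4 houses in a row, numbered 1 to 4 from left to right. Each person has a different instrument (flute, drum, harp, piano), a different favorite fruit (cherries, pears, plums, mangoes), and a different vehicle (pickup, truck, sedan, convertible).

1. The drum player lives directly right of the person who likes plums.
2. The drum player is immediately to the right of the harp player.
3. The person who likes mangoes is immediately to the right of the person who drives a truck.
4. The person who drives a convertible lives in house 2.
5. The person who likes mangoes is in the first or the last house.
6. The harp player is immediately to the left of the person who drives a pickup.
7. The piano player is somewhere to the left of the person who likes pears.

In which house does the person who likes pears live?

Clue 4: the person who drives a convertible is in house 2.
Clue 5 places the person who likes mangoes in house 4.
Clue 3 places the person who drives a truck in house 3.
House 1's vehicle must be sedan (nothing else left).
So house 4 gets pickup for vehicle.
Clue 6: the harp player is in house 3.
The person who likes plums is in house 3 (clue 1).
The only instrument still possible for house 4 is drum.
So house 1 gets cherries for favorite fruit.
That leaves pears as the favorite fruit for house 2.
By clue 7, the piano player is in house 1.
House 2's instrument must be flute (nothing else left).
So: house 1 = piano/cherries/sedan, house 2 = flute/pears/convertible, house 3 = harp/plums/truck, house 4 = drum/mangoes/pickup.

2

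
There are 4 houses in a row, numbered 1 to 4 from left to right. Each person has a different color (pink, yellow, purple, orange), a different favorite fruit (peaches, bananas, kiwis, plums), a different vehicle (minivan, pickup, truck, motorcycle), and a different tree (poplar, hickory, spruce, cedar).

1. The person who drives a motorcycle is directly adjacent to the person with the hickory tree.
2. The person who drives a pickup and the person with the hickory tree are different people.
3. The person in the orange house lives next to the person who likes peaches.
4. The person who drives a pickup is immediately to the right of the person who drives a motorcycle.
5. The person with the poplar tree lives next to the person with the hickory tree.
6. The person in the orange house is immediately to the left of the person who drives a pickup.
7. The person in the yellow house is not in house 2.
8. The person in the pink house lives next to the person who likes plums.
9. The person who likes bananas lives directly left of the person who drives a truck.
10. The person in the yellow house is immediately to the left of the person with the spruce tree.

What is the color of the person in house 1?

The person in the yellow house is narrowed to house 1 or 3; consider each.
Placing it in house 1 leads to a contradiction, so it's in house 3.
From clue 10, the person with the spruce tree must be in house 4.
So house 4 gets kiwis for favorite fruit.
The person in the orange house is narrowed to house 1 or 2; consider each.
Placing it in house 1 leads to a contradiction, so it's in house 2.
From clue 6, the person who drives a pickup must be in house 3.
The person who drives a motorcycle is in house 2 (clue 4).
The only favorite fruit still possible for house 2 is plums.
So house 1 gets minivan for vehicle.
The only vehicle still possible for house 4 is truck.
By clue 1, the person with the hickory tree is in house 1.
Clue 5: the person with the poplar tree is in house 2.
By clue 8, the person in the pink house is in house 1.
By clue 9, the person who likes bananas is in house 3.
That leaves purple as the color for house 4.
The only favorite fruit still possible for house 1 is peaches.
House 3's tree must be cedar (nothing else left).
So: house 1 = pink/peaches/minivan/hickory, house 2 = orange/plums/motorcycle/poplar, house 3 = yellow/bananas/pickup/cedar, house 4 = purple/kiwis/truck/spruce.

pink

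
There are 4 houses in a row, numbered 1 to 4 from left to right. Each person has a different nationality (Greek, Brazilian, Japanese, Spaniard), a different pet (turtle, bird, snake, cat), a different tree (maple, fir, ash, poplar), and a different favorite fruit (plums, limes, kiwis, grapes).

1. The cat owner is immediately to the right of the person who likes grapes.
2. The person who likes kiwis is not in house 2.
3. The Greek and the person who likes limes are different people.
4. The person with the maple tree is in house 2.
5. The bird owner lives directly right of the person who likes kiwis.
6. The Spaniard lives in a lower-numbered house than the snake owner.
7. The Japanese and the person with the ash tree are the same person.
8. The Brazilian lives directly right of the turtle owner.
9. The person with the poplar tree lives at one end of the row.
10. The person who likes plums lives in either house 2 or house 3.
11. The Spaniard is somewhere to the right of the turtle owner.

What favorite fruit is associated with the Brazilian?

grapes

The person with the maple tree is in house 2 (clue 4).
That leaves turtle as the pet for house 1.
So house 4 gets limes for favorite fruit.
Clue 8 places the Brazilian in house 2.
House 3's nationality must be Spaniard (nothing else left).
House 4 nationality: only Japanese fits.
Clue 6: the snake owner is in house 4.
The person with the ash tree is in house 4 (clue 7).
House 1 nationality: only Greek fits.
That leaves cat as the pet for house 3.
House 1's tree must be poplar (nothing else left).
House 3's tree must be fir (nothing else left).
The person who likes grapes is in house 2 (clue 1).
The person who likes kiwis is in house 1 (clue 5).
The only pet still possible for house 2 is bird.
House 3's favorite fruit must be plums (nothing else left).
So: house 1 = Greek/turtle/poplar/kiwis, house 2 = Brazilian/bird/maple/grapes, house 3 = Spaniard/cat/fir/plums, house 4 = Japanese/snake/ash/limes.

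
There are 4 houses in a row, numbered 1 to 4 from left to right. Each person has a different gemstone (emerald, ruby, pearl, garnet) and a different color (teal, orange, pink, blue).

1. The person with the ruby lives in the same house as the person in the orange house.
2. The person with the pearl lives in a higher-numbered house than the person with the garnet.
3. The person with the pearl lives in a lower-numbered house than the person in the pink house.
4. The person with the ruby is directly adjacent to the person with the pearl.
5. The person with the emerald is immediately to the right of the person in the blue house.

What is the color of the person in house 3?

The person with the garnet is narrowed to house 1 or 2; consider each.
Placing it in house 2 leads to a contradiction, so it's in house 1.
The person with the pearl is narrowed to house 2 or 3; consider each.
Placing it in house 2 leads to a contradiction, so it's in house 3.
Clue 3: the person in the pink house is in house 4.
Clue 1 places the person with the ruby in house 2.
Clue 1 places the person in the orange house in house 2.
House 4's gemstone must be emerald (nothing else left).
Clue 5 places the person in the blue house in house 3.
House 1 color: only teal fits.
So: house 1 = garnet/teal, house 2 = ruby/orange, house 3 = pearl/blue, house 4 = emerald/pink.

blue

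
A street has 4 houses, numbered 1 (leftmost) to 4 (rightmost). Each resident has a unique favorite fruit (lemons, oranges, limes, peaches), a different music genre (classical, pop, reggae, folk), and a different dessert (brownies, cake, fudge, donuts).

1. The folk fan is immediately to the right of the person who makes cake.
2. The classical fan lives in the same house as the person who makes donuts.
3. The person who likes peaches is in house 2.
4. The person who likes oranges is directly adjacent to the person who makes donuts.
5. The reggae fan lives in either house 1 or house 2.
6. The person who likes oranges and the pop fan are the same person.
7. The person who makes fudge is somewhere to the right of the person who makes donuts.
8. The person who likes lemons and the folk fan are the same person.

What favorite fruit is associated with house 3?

The person who likes peaches is in house 2 (clue 3).
The only dessert still possible for house 1 is brownies.
House 4's dessert must be fudge (nothing else left).
The person who likes lemons is narrowed to house 3 or 4; consider each.
Placing it in house 3 leads to a contradiction, so it's in house 4.
Clue 8 places the folk fan in house 4.
By clue 1, the person who makes cake is in house 3.
By clue 4, the person who makes donuts is in house 2.
The classical fan is in house 2 (clue 2).
That leaves reggae as the music genre for house 1.
House 3 music genre: only pop fits.
Clue 6 places the person who likes oranges in house 3.
So house 1 gets limes for favorite fruit.
So: house 1 = limes/reggae/brownies, house 2 = peaches/classical/donuts, house 3 = oranges/pop/cake, house 4 = lemons/folk/fudge.

oranges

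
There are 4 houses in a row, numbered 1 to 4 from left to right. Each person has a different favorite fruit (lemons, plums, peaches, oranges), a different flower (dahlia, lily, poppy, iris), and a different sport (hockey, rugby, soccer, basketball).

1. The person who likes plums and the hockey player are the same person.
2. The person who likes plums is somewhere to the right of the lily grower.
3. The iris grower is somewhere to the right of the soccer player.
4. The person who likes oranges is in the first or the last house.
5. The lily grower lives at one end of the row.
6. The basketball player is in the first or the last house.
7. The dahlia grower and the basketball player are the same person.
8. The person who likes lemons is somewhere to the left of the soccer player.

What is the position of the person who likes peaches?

2

By clue 5, the lily grower is in house 1.
The basketball player is in house 4 (clue 7).
That leaves poppy as the flower for house 2.
So house 3 gets iris for flower.
The only flower still possible for house 4 is dahlia.
House 1's sport must be rugby (nothing else left).
From clue 3, the soccer player must be in house 2.
Clue 8 places the person who likes lemons in house 1.
House 4 favorite fruit: only oranges fits.
That leaves hockey as the sport for house 3.
From clue 1, the person who likes plums must be in house 3.
So house 2 gets peaches for favorite fruit.
So: house 1 = lemons/lily/rugby, house 2 = peaches/poppy/soccer, house 3 = plums/iris/hockey, house 4 = oranges/dahlia/basketball.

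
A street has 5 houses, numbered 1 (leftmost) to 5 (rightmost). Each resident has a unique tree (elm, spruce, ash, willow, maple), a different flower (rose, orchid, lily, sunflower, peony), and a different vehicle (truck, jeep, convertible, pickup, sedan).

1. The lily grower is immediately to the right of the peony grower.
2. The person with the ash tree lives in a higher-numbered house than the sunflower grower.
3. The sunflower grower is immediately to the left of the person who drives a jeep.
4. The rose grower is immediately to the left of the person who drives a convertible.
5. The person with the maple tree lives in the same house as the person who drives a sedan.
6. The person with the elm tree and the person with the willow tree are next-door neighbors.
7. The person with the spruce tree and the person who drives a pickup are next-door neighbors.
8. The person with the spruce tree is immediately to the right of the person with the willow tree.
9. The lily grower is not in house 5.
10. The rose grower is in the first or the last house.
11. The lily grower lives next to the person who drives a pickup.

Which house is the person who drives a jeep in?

Clue 10 places the rose grower in house 1.
House 5 flower: only orchid fits.
By clue 4, the person who drives a convertible is in house 2.
The lily grower is narrowed to house 3 or 4; consider each.
Placing it in house 3 leads to a contradiction, so it's in house 4.
Clue 1 places the peony grower in house 3.
House 2 flower: only sunflower fits.
From clue 3, the person who drives a jeep must be in house 3.
So house 5 gets pickup for vehicle.
Clue 7 places the person with the spruce tree in house 4.
From clue 8, the person with the willow tree must be in house 3.
The only tree still possible for house 1 is maple.
The only tree still possible for house 2 is elm.
House 5 tree: only ash fits.
Clue 5 places the person who drives a sedan in house 1.
So house 4 gets truck for vehicle.
So: house 1 = maple/rose/sedan, house 2 = elm/sunflower/convertible, house 3 = willow/peony/jeep, house 4 = spruce/lily/truck, house 5 = ash/orchid/pickup.

3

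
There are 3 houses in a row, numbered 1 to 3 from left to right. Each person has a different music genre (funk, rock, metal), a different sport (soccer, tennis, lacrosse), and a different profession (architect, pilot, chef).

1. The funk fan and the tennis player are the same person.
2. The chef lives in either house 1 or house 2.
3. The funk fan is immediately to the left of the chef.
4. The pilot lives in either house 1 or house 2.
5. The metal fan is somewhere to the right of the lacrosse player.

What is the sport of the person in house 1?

The funk fan is in house 1 (clue 3).
The chef is in house 2 (clue 3).
House 3 profession: only architect fits.
By clue 1, the tennis player is in house 1.
House 2's sport must be lacrosse (nothing else left).
House 3's sport must be soccer (nothing else left).
The only profession still possible for house 1 is pilot.
Clue 5 places the metal fan in house 3.
House 2's music genre must be rock (nothing else left).
So: house 1 = funk/tennis/pilot, house 2 = rock/lacrosse/chef, house 3 = metal/soccer/architect.

tennis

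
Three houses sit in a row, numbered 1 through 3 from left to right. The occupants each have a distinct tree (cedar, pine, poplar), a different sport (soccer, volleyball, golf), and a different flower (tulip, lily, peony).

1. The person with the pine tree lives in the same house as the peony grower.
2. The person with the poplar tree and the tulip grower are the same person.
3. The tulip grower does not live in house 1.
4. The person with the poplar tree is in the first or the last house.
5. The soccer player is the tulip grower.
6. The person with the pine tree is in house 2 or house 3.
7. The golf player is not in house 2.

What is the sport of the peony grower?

By clue 2, the person with the poplar tree is in house 3.
From clue 2, the tulip grower must be in house 3.
From clue 5, the soccer player must be in house 3.
So house 1 gets cedar for tree.
The only tree still possible for house 2 is pine.
So house 1 gets golf for sport.
So house 2 gets volleyball for sport.
House 1 flower: only lily fits.
House 2 flower: only peony fits.
So: house 1 = cedar/golf/lily, house 2 = pine/volleyball/peony, house 3 = poplar/soccer/tulip.

volleyball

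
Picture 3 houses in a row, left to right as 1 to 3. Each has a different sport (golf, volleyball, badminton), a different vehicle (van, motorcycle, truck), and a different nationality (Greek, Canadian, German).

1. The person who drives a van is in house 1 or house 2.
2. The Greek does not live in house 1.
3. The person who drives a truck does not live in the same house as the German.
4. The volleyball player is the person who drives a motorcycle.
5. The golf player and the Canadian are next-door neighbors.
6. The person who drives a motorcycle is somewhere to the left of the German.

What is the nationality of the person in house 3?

House 3's vehicle must be truck (nothing else left).
House 1 nationality: only Canadian fits.
From clue 3, the German must be in house 2.
From clue 5, the golf player must be in house 2.
From clue 6, the person who drives a motorcycle must be in house 1.
The only sport still possible for house 1 is volleyball.
House 3's sport must be badminton (nothing else left).
House 2 vehicle: only van fits.
The only nationality still possible for house 3 is Greek.
So: house 1 = volleyball/motorcycle/Canadian, house 2 = golf/van/German, house 3 = badminton/truck/Greek.

Greek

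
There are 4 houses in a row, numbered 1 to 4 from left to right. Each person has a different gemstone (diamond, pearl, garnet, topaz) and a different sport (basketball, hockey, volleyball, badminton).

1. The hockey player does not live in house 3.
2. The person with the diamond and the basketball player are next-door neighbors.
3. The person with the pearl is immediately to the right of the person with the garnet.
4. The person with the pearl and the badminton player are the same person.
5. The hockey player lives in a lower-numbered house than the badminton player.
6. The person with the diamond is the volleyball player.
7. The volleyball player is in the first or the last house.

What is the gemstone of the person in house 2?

The person with the diamond is narrowed to house 1 or 4; consider each.
Placing it in house 1 leads to a contradiction, so it's in house 4.
By clue 2, the basketball player is in house 3.
Clue 6 places the volleyball player in house 4.
That leaves hockey as the sport for house 1.
House 2's sport must be badminton (nothing else left).
From clue 4, the person with the pearl must be in house 2.
The only gemstone still possible for house 1 is garnet.
So house 3 gets topaz for gemstone.
So: house 1 = garnet/hockey, house 2 = pearl/badminton, house 3 = topaz/basketball, house 4 = diamond/volleyball.

pearl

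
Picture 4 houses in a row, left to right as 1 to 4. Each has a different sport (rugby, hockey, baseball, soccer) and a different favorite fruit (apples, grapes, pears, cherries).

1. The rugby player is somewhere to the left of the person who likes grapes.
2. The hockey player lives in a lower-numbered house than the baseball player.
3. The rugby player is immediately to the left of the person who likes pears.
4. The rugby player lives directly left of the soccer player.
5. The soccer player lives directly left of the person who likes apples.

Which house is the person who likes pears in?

House 4 sport: only baseball fits.
So house 1 gets cherries for favorite fruit.
The rugby player is narrowed to house 1 or 2; consider each.
Placing it in house 2 leads to a contradiction, so it's in house 1.
Clue 3 places the person who likes pears in house 2.
By clue 4, the soccer player is in house 2.
Clue 5: the person who likes apples is in house 3.
House 3 sport: only hockey fits.
House 4 favorite fruit: only grapes fits.
So: house 1 = rugby/cherries, house 2 = soccer/pears, house 3 = hockey/apples, house 4 = baseball/grapes.

2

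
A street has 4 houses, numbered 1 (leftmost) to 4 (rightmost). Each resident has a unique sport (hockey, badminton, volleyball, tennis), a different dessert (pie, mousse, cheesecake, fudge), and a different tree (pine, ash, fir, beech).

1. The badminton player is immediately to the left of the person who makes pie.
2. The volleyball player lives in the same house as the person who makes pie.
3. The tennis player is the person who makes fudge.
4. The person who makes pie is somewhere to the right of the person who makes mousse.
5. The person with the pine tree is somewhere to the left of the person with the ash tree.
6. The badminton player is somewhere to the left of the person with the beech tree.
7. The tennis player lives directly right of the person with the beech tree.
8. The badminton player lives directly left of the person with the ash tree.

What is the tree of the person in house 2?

So house 4 gets fir for tree.
House 1's tree must be pine (nothing else left).
The badminton player is narrowed to house 1 or 2; consider each.
Placing it in house 2 leads to a contradiction, so it's in house 1.
Clue 1 places the person who makes pie in house 2.
From clue 2, the volleyball player must be in house 2.
Clue 4: the person who makes mousse is in house 1.
By clue 8, the person with the ash tree is in house 2.
So house 3 gets beech for tree.
Clue 7: the tennis player is in house 4.
House 3's sport must be hockey (nothing else left).
Clue 3: the person who makes fudge is in house 4.
House 3 dessert: only cheesecake fits.
So: house 1 = badminton/mousse/pine, house 2 = volleyball/pie/ash, house 3 = hockey/cheesecake/beech, house 4 = tennis/fudge/fir.

ash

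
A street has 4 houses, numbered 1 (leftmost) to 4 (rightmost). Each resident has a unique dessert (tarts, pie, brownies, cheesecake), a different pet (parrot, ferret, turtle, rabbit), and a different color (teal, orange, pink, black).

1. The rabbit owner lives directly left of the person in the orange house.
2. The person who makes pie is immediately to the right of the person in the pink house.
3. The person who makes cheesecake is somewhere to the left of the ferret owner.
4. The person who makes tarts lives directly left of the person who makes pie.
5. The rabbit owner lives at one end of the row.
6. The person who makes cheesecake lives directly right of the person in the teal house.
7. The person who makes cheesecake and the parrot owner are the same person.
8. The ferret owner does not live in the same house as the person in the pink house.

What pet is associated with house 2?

parrot

Clue 5: the rabbit owner is in house 1.
The person in the orange house is in house 2 (clue 1).
So house 4 gets black for color.
From clue 6, the person who makes cheesecake must be in house 2.
The parrot owner is in house 2 (clue 7).
The only color still possible for house 1 is teal.
House 3 color: only pink fits.
Clue 4 places the person who makes tarts in house 3.
From clue 8, the ferret owner must be in house 4.
That leaves brownies as the dessert for house 1.
That leaves pie as the dessert for house 4.
House 3 pet: only turtle fits.
So: house 1 = brownies/rabbit/teal, house 2 = cheesecake/parrot/orange, house 3 = tarts/turtle/pink, house 4 = pie/ferret/black.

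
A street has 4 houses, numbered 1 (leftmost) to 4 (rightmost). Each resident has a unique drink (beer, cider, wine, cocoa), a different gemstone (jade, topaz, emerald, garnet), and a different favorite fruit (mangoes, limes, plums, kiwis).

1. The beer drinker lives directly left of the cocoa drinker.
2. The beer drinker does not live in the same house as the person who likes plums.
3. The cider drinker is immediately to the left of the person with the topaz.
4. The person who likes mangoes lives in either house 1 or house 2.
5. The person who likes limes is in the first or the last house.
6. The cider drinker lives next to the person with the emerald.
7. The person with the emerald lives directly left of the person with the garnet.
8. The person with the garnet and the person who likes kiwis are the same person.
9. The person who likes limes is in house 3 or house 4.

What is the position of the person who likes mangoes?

1

From clue 9, the person who likes limes must be in house 4.
The person with the emerald is narrowed to house 1 or 2; consider each.
Placing it in house 1 leads to a contradiction, so it's in house 2.
By clue 7, the person with the garnet is in house 3.
Clue 8 places the person who likes kiwis in house 3.
House 1's gemstone must be jade (nothing else left).
So house 4 gets topaz for gemstone.
Clue 3: the cider drinker is in house 3.
The beer drinker is in house 1 (clue 1).
Clue 1 places the cocoa drinker in house 2.
By clue 2, the person who likes plums is in house 2.
That leaves wine as the drink for house 4.
That leaves mangoes as the favorite fruit for house 1.
So: house 1 = beer/jade/mangoes, house 2 = cocoa/emerald/plums, house 3 = cider/garnet/kiwis, house 4 = wine/topaz/limes.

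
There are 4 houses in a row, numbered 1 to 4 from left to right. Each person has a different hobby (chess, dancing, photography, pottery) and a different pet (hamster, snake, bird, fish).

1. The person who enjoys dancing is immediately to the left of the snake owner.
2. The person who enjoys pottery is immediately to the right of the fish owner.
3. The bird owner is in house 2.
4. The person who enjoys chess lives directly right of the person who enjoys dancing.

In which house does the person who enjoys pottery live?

By clue 3, the bird owner is in house 2.
House 1 hobby: only photography fits.
The person who enjoys chess is narrowed to house 3 or 4; consider each.
Placing it in house 3 leads to a contradiction, so it's in house 4.
Clue 4: the person who enjoys dancing is in house 3.
House 2's hobby must be pottery (nothing else left).
From clue 1, the snake owner must be in house 4.
From clue 2, the fish owner must be in house 1.
The only pet still possible for house 3 is hamster.
So: house 1 = photography/fish, house 2 = pottery/bird, house 3 = dancing/hamster, house 4 = chess/snake.

2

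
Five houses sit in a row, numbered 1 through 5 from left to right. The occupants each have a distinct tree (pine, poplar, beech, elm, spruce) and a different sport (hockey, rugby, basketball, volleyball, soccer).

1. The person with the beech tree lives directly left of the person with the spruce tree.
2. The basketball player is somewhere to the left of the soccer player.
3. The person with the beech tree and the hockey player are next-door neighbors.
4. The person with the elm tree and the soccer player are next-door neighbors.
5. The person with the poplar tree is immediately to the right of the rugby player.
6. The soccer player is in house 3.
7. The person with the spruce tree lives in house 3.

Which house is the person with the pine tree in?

1

The soccer player is in house 3 (clue 6).
The person with the spruce tree is in house 3 (clue 7).
Clue 1 places the person with the beech tree in house 2.
Clue 3 places the hockey player in house 1.
House 1's tree must be pine (nothing else left).
The only tree still possible for house 4 is elm.
The only tree still possible for house 5 is poplar.
So house 2 gets basketball for sport.
House 4's sport must be rugby (nothing else left).
The only sport still possible for house 5 is volleyball.
So: house 1 = pine/hockey, house 2 = beech/basketball, house 3 = spruce/soccer, house 4 = elm/rugby, house 5 = poplar/volleyball.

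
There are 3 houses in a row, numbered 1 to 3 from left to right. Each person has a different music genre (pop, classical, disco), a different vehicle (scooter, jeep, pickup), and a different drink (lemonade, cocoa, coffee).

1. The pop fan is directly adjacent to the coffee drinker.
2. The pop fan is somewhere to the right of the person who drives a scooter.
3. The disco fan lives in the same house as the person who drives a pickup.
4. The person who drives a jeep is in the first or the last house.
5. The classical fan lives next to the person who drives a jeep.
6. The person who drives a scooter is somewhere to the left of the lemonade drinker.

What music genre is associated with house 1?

Clue 5 places the classical fan in house 2.
The only music genre still possible for house 1 is disco.
House 3 music genre: only pop fits.
Clue 1 places the coffee drinker in house 2.
From clue 3, the person who drives a pickup must be in house 1.
The only vehicle still possible for house 2 is scooter.
House 3 vehicle: only jeep fits.
The only drink still possible for house 1 is cocoa.
The only drink still possible for house 3 is lemonade.
So: house 1 = disco/pickup/cocoa, house 2 = classical/scooter/coffee, house 3 = pop/jeep/lemonade.

disco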